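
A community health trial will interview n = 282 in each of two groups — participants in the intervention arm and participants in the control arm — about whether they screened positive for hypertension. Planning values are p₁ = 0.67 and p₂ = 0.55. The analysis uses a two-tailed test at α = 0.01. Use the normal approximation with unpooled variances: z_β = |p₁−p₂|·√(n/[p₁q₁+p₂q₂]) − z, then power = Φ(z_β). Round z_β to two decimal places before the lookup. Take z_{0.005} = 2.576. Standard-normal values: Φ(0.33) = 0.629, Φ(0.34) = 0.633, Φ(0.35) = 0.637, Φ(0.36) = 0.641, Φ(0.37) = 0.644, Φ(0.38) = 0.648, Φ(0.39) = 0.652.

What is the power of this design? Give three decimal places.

z_β = |p₁−p₂|·√(n/[p₁q₁+p₂q₂]) − z_{α/2}
    = 0.12 · √(282/0.4686) − 2.576
    = 0.12 · 24.5315 − 2.576
    = 2.9438 − 2.576 = 0.3678 → 0.37
Power = Φ(0.37) = 0.644.

Power ≈ 0.644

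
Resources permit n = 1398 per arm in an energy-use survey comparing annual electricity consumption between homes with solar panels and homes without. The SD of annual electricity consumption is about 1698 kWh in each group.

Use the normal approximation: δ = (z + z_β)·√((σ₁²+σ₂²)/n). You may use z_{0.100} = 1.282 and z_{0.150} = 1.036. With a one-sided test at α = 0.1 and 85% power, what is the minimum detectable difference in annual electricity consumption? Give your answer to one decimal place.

Minimum detectable difference ≈ 148.9 kWh

δ = (z_α + z_β) · √((σ₁²+σ₂²)/n)
  = (1.282 + 1.036) · √(5766408/1398)
  = 2.318 · √4124.8
  = 2.318 · 64.2243
  = 148.8718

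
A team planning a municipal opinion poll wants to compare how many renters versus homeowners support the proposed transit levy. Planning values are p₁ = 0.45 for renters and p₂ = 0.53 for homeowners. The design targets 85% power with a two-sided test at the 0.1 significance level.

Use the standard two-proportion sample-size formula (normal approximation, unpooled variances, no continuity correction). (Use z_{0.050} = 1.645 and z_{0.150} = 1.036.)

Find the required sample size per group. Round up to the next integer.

n = (z_{α/2} + z_β)² · [p₁(1−p₁) + p₂(1−p₂)] / (p₁ − p₂)²
  = (1.645 + 1.036)² · (0.45·0.55 + 0.53·0.47) / (-0.08)²
  = (2.681)² · (0.2475 + 0.2491) / 0.0064
  = 7.1878 · 0.4966 / 0.0064
  = 557.73
Round up → n = 558 per group.

n = 558 per group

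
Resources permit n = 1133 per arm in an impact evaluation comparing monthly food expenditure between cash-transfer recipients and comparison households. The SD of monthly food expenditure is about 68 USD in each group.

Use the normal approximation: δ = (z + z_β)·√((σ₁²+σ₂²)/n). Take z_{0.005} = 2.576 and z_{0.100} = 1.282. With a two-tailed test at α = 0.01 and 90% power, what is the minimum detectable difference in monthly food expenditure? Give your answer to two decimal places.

δ = (z_{α/2} + z_β) · √((σ₁²+σ₂²)/n)
  = (2.576 + 1.282) · √(9248/1133)
  = 3.858 · √8.1624
  = 3.858 · 2.8570
  = 11.0223

Minimum detectable difference ≈ 11.02 USD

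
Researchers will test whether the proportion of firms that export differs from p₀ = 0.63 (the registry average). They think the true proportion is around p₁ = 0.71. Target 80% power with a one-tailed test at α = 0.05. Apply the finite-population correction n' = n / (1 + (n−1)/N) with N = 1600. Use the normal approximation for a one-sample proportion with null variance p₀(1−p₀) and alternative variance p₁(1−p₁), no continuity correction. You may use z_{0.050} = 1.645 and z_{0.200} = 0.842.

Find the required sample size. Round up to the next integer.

n = 191

n = [z_α·√(p₀q₀) + z_β·√(p₁q₁)]² / (p₁ − p₀)²
  = [1.645·√(0.63·0.37) + 0.842·√(0.71·0.29)]² / (0.08)²
  = [1.645·0.4828 + 0.842·0.4538]² / 0.0064
  = [1.1763]² / 0.0064
  = 216.19
Finite-population correction (N = 1600): 216.19 / (1 + (216.19 − 1)/1600) = 190.56.
Round up → n = 191.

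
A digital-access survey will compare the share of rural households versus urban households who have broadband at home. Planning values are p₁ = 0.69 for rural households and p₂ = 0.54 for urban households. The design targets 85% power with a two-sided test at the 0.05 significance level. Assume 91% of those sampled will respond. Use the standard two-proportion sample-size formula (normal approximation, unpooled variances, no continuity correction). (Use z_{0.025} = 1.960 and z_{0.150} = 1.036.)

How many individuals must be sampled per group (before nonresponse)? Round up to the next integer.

n = 203 per group

n = (z_{α/2} + z_β)² · [p₁(1−p₁) + p₂(1−p₂)] / (p₁ − p₂)²
  = (1.960 + 1.036)² · (0.69·0.31 + 0.54·0.46) / (0.15)²
  = (2.996)² · (0.2139 + 0.2484) / 0.0225
  = 8.9760 · 0.4623 / 0.0225
  = 184.43
Adjust for 91% response: 184.43 / 0.91 = 202.67.
Round up → n = 203 per group.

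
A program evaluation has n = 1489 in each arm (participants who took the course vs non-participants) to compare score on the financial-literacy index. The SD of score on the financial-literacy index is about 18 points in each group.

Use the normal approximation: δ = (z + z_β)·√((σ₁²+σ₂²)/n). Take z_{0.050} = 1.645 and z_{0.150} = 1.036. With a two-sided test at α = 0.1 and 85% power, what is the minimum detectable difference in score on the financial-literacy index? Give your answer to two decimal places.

δ = (z_{α/2} + z_β) · √((σ₁²+σ₂²)/n)
  = (1.645 + 1.036) · √(648/1489)
  = 2.681 · √0.43519
  = 2.681 · 0.6597
  = 1.7686

Minimum detectable difference ≈ 1.77 points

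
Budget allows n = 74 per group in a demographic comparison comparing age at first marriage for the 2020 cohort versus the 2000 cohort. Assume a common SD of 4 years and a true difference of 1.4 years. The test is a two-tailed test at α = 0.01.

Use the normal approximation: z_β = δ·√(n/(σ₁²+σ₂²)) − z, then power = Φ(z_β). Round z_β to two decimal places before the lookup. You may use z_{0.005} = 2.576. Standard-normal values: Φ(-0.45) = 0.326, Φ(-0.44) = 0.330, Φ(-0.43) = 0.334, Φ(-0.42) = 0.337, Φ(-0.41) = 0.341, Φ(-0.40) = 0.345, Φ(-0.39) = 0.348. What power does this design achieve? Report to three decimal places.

Power ≈ 0.326

z_β = δ·√(n/(σ₁²+σ₂²)) − z_{α/2}
    = 1.4 · √(74/32) − 2.576
    = 1.4 · 1.52069 − 2.576
    = 2.1290 − 2.576 = -0.4470 → -0.45
Power = Φ(-0.45) = 0.326.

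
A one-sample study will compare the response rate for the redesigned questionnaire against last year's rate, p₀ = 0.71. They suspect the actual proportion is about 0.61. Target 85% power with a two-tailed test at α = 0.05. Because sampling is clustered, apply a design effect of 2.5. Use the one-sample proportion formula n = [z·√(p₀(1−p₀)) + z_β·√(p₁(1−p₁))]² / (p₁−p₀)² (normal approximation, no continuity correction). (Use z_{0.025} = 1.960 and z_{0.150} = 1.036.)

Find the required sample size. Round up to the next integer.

n = [z_{α/2}·√(p₀q₀) + z_β·√(p₁q₁)]² / (p₁ − p₀)²
  = [1.960·√(0.71·0.29) + 1.036·√(0.61·0.39)]² / (-0.10)²
  = [1.960·0.4538 + 1.036·0.4877]² / 0.0100
  = [1.3947]² / 0.0100
  = 194.51
Design effect: 2.5 × 194.51 = 486.28.
Round up → n = 487.

n = 487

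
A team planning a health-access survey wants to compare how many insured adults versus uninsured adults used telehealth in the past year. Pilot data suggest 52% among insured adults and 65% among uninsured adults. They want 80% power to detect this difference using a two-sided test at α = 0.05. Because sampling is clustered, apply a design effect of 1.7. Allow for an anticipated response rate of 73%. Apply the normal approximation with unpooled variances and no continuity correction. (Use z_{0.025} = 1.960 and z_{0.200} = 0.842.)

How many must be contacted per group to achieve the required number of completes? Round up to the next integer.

n = (z_{α/2} + z_β)² · [p₁(1−p₁) + p₂(1−p₂)] / (p₁ − p₂)²
  = (1.960 + 0.842)² · (0.52·0.48 + 0.65·0.35) / (-0.13)²
  = (2.802)² · (0.2496 + 0.2275) / 0.0169
  = 7.8512 · 0.4771 / 0.0169
  = 221.65
Design effect: 1.7 × 221.65 = 376.80.
Adjust for 73% response: 376.80 / 0.73 = 516.16.
Round up → n = 517 per group.

n = 517 per group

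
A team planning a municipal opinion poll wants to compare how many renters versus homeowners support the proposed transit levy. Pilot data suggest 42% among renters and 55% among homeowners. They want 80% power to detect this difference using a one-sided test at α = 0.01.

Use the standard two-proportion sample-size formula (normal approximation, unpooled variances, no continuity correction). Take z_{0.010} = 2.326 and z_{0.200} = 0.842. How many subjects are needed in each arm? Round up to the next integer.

n = 292 per group

n = (z_α + z_β)² · [p₁(1−p₁) + p₂(1−p₂)] / (p₁ − p₂)²
  = (2.326 + 0.842)² · (0.42·0.58 + 0.55·0.45) / (-0.13)²
  = (3.168)² · (0.2436 + 0.2475) / 0.0169
  = 10.0362 · 0.4911 / 0.0169
  = 291.64
Round up → n = 292 per group.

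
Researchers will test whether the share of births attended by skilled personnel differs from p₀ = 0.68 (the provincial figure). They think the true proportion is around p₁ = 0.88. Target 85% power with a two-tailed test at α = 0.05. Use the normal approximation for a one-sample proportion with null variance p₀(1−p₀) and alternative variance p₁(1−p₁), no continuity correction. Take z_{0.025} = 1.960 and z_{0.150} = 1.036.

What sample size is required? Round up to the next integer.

n = 40

n = [z_{α/2}·√(p₀q₀) + z_β·√(p₁q₁)]² / (p₁ − p₀)²
  = [1.960·√(0.68·0.32) + 1.036·√(0.88·0.12)]² / (0.20)²
  = [1.960·0.4665 + 1.036·0.3250]² / 0.0400
  = [1.2510]² / 0.0400
  = 39.12
Round up → n = 40.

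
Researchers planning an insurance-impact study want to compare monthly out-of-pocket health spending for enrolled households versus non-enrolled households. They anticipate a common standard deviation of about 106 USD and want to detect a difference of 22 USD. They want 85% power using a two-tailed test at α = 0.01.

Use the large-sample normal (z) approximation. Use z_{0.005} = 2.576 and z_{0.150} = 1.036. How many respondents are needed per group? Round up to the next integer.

n = (z_{α/2} + z_β)² · (σ₁² + σ₂²) / δ²
  = (2.576 + 1.036)² · (2·106² = 22472) / 22²
  = 13.0465 · 22472 / 484
  = 605.75
Round up → n = 606 per group.

n = 606 per group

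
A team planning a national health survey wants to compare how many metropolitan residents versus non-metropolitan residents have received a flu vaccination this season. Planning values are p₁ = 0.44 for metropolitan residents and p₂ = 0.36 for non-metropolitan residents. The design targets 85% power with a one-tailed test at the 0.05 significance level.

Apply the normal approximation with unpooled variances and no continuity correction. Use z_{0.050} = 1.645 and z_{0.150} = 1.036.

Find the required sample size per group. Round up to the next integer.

n = 536 per group

n = (z_α + z_β)² · [p₁(1−p₁) + p₂(1−p₂)] / (p₁ − p₂)²
  = (1.645 + 1.036)² · (0.44·0.56 + 0.36·0.64) / (0.08)²
  = (2.681)² · (0.2464 + 0.2304) / 0.0064
  = 7.1878 · 0.4768 / 0.0064
  = 535.49
Round up → n = 536 per group.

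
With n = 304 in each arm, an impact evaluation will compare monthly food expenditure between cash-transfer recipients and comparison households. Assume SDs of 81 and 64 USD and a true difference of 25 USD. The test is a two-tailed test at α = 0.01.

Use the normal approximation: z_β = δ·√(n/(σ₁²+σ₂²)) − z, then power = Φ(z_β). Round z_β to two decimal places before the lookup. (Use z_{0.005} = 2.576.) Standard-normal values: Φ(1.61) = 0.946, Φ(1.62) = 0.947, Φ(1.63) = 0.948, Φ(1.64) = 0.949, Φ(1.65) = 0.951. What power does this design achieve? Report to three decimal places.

Power ≈ 0.951

z_β = δ·√(n/(σ₁²+σ₂²)) − z_{α/2}
    = 25 · √(304/10657) − 2.576
    = 25 · 0.16890 − 2.576
    = 4.2224 − 2.576 = 1.6464 → 1.65
Power = Φ(1.65) = 0.951.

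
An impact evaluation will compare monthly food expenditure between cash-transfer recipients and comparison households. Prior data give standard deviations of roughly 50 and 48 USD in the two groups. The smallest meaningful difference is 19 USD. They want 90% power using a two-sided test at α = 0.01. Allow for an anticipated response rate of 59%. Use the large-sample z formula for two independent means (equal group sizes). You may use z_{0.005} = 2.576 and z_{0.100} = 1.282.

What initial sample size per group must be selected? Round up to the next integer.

n = 336 per group

n = (z_{α/2} + z_β)² · (σ₁² + σ₂²) / δ²
  = (2.576 + 1.282)² · (50² + 48² = 4804) / 19²
  = 14.8842 · 4804 / 361
  = 198.07
Adjust for 59% response: 198.07 / 0.59 = 335.71.
Round up → n = 336 per group.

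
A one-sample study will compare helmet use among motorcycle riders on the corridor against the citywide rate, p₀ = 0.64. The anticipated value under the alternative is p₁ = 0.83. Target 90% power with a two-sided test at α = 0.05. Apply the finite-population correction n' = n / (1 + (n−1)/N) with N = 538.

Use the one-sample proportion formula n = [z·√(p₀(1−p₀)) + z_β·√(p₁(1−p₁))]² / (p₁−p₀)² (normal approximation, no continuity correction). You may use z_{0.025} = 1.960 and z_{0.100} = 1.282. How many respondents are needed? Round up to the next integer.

n = [z_{α/2}·√(p₀q₀) + z_β·√(p₁q₁)]² / (p₁ − p₀)²
  = [1.960·√(0.64·0.36) + 1.282·√(0.83·0.17)]² / (0.19)²
  = [1.960·0.4800 + 1.282·0.3756]² / 0.0361
  = [1.4224]² / 0.0361
  = 56.04
Finite-population correction (N = 538): 56.04 / (1 + (56.04 − 1)/538) = 50.84.
Round up → n = 51.

n = 51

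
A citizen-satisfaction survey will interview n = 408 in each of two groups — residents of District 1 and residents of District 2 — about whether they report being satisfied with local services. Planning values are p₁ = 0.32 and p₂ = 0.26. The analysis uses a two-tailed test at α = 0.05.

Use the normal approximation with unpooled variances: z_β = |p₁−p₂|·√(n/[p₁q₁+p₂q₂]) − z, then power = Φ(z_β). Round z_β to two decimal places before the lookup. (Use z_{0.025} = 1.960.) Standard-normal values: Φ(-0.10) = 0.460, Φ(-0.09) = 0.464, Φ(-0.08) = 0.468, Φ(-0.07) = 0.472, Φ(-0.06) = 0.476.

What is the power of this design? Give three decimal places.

Power ≈ 0.472

z_β = |p₁−p₂|·√(n/[p₁q₁+p₂q₂]) − z_{α/2}
    = 0.06 · √(408/0.4100) − 1.960
    = 0.06 · 31.5456 − 1.960
    = 1.8927 − 1.960 = -0.0673 → -0.07
Power = Φ(-0.07) = 0.472.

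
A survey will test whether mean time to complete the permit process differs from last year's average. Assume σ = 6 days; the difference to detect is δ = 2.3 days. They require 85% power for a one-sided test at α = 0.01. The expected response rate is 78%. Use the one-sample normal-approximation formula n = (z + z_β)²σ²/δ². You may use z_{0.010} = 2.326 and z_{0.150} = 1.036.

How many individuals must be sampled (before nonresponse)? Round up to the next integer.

n = 99

n = (z_α + z_β)² · σ² / δ²
  = (2.326 + 1.036)² · 6² / 2.3²
  = 11.3030 · 36 / 5.29
  = 76.92
Adjust for 78% response: 76.92 / 0.78 = 98.62.
Round up → n = 99.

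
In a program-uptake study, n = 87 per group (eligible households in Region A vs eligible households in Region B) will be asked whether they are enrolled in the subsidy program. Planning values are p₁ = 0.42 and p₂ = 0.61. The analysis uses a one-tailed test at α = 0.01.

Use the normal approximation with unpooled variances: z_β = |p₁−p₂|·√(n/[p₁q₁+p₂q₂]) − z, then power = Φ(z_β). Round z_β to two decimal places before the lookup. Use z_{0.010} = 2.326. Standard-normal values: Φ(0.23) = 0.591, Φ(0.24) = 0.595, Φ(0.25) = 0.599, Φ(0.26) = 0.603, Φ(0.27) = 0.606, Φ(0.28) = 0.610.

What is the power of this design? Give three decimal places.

z_β = |p₁−p₂|·√(n/[p₁q₁+p₂q₂]) − z_α
    = 0.19 · √(87/0.4815) − 2.326
    = 0.19 · 13.4419 − 2.326
    = 2.5540 − 2.326 = 0.2280 → 0.23
Power = Φ(0.23) = 0.591.

Power ≈ 0.591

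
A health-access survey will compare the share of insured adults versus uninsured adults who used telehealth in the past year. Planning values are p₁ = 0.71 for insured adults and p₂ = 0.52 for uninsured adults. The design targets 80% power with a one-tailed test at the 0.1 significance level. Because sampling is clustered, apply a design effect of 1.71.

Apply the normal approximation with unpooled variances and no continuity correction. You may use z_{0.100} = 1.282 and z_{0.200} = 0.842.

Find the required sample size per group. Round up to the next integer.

n = (z_α + z_β)² · [p₁(1−p₁) + p₂(1−p₂)] / (p₁ − p₂)²
  = (1.282 + 0.842)² · (0.71·0.29 + 0.52·0.48) / (0.19)²
  = (2.124)² · (0.2059 + 0.2496) / 0.0361
  = 4.5114 · 0.4555 / 0.0361
  = 56.92
Design effect: 1.71 × 56.92 = 97.34.
Round up → n = 98 per group.

n = 98 per group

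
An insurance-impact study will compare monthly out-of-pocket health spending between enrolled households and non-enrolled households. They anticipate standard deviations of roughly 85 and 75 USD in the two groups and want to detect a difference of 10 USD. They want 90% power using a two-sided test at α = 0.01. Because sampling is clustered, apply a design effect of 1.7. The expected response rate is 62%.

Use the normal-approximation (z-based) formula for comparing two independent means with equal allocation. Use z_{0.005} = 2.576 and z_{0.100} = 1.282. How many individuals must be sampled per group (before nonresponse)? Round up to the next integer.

n = (z_{α/2} + z_β)² · (σ₁² + σ₂²) / δ²
  = (2.576 + 1.282)² · (85² + 75² = 12850) / 10²
  = 14.8842 · 12850 / 100
  = 1912.62
Design effect: 1.7 × 1912.62 = 3251.45.
Adjust for 62% response: 3251.45 / 0.62 = 5244.27.
Round up → n = 5245 per group.

n = 5245 per group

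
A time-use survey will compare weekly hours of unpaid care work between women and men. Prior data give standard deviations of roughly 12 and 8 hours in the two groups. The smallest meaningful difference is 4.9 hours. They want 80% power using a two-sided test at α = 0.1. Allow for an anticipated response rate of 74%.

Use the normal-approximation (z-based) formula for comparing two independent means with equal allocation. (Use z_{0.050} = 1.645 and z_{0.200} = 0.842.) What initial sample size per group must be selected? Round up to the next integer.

n = 73 per group

n = (z_{α/2} + z_β)² · (σ₁² + σ₂²) / δ²
  = (1.645 + 0.842)² · (12² + 8² = 208) / 4.9²
  = 6.1852 · 208 / 24.01
  = 53.58
Adjust for 74% response: 53.58 / 0.74 = 72.41.
Round up → n = 73 per group.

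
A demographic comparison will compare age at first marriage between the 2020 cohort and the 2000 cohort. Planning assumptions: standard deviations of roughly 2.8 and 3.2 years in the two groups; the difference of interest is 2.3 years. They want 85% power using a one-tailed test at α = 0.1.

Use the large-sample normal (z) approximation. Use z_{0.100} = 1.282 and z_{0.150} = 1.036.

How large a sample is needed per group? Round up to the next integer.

n = 19 per group

n = (z_α + z_β)² · (σ₁² + σ₂²) / δ²
  = (1.282 + 1.036)² · (2.8² + 3.2² = 18.08) / 2.3²
  = 5.3731 · 18.08 / 5.29
  = 18.36
Round up → n = 19 per group.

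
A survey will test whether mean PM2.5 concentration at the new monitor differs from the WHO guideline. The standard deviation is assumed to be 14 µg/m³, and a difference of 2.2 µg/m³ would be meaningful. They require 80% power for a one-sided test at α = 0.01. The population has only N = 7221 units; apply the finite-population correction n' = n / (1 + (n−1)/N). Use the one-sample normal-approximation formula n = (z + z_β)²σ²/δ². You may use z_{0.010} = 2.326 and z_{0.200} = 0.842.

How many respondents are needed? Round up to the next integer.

n = 385

n = (z_α + z_β)² · σ² / δ²
  = (2.326 + 0.842)² · 14² / 2.2²
  = 10.0362 · 196 / 4.84
  = 406.43
Finite-population correction (N = 7221): 406.43 / (1 + (406.43 − 1)/7221) = 384.82.
Round up → n = 385.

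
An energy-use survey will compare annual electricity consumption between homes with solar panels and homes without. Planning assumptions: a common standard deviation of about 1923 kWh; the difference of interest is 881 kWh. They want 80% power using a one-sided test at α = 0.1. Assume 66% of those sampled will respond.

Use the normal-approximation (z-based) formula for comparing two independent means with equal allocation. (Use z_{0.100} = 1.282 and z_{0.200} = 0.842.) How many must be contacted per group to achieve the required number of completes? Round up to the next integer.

n = (z_α + z_β)² · (σ₁² + σ₂²) / δ²
  = (1.282 + 0.842)² · (2·1923² = 7395858) / 881²
  = 4.5114 · 7395858 / 776161
  = 42.99
Adjust for 66% response: 42.99 / 0.66 = 65.13.
Round up → n = 66 per group.

n = 66 per group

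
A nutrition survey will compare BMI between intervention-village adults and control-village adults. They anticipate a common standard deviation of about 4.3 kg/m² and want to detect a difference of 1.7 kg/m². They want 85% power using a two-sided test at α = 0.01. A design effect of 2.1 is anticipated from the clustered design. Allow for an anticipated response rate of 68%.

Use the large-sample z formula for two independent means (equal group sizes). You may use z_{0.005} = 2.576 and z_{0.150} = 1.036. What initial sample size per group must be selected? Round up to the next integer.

n = 516 per group

n = (z_{α/2} + z_β)² · (σ₁² + σ₂²) / δ²
  = (2.576 + 1.036)² · (2·4.3² = 36.98) / 1.7²
  = 13.0465 · 36.98 / 2.89
  = 166.94
Design effect: 2.1 × 166.94 = 350.58.
Adjust for 68% response: 350.58 / 0.68 = 515.55.
Round up → n = 516 per group.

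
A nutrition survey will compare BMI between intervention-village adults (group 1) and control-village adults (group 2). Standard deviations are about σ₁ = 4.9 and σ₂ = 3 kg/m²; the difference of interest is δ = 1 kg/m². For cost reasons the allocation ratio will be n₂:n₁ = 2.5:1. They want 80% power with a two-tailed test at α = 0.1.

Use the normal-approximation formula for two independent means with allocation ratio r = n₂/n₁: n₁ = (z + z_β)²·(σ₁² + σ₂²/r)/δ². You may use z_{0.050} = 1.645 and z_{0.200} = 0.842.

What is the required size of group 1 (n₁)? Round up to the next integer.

n₁ = 171

n₁ = (z_{α/2} + z_β)² · (σ₁² + σ₂²/r) / δ²
   = (1.645 + 0.842)² · (4.9² + 3²/2.5) / 1²
   = 6.1852 · (24.01 + 3.6) / 1
   = 6.1852 · 27.61 / 1
   = 170.77
Round up → n₁ = 171; n₂ = r·n₁ = 2.5 × 171 = 428.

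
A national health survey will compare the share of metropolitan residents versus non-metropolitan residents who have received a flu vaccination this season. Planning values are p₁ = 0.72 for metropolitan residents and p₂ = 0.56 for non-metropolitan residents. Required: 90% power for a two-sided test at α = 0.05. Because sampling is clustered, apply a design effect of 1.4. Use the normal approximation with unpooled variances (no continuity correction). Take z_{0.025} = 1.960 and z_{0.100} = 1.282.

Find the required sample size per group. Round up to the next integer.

n = 258 per group

n = (z_{α/2} + z_β)² · [p₁(1−p₁) + p₂(1−p₂)] / (p₁ − p₂)²
  = (1.960 + 1.282)² · (0.72·0.28 + 0.56·0.44) / (0.16)²
  = (3.242)² · (0.2016 + 0.2464) / 0.0256
  = 10.5106 · 0.4480 / 0.0256
  = 183.93
Design effect: 1.4 × 183.93 = 257.51.
Round up → n = 258 per group.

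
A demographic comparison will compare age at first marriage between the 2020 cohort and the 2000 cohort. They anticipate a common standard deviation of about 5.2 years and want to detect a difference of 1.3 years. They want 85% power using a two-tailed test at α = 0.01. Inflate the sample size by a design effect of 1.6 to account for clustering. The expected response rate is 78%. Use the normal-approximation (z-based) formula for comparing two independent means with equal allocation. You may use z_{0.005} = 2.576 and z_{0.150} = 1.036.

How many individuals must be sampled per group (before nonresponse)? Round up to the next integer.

n = (z_{α/2} + z_β)² · (σ₁² + σ₂²) / δ²
  = (2.576 + 1.036)² · (2·5.2² = 54.08) / 1.3²
  = 13.0465 · 54.08 / 1.69
  = 417.49
Design effect: 1.6 × 417.49 = 667.98.
Adjust for 78% response: 667.98 / 0.78 = 856.39.
Round up → n = 857 per group.

n = 857 per group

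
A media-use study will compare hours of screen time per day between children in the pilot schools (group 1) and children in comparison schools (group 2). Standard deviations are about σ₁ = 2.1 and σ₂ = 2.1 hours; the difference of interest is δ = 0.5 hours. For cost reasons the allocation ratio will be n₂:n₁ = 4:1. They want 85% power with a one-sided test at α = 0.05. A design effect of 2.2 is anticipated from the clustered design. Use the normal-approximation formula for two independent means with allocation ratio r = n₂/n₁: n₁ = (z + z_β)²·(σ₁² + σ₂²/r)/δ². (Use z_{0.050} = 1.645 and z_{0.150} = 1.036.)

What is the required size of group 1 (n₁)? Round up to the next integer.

n₁ = (z_α + z_β)² · (σ₁² + σ₂²/r) / δ²
   = (1.645 + 1.036)² · (2.1² + 2.1²/4) / 0.5²
   = 7.1878 · (4.41 + 1.1025) / 0.25
   = 7.1878 · 5.5125 / 0.25
   = 158.49
Design effect: 2.2 × 158.49 = 348.68.
Round up → n₁ = 349; n₂ = r·n₁ = 4 × 349 = 1396.

n₁ = 349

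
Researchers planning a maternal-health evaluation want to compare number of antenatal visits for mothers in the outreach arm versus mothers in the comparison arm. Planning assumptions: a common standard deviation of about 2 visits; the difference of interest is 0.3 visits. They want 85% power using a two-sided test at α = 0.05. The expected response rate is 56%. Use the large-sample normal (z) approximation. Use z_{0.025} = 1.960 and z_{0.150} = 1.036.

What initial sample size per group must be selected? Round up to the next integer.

n = 1425 per group

n = (z_{α/2} + z_β)² · (σ₁² + σ₂²) / δ²
  = (1.960 + 1.036)² · (2·2² = 8) / 0.3²
  = 8.9760 · 8 / 0.09
  = 797.87
Adjust for 56% response: 797.87 / 0.56 = 1424.76.
Round up → n = 1425 per group.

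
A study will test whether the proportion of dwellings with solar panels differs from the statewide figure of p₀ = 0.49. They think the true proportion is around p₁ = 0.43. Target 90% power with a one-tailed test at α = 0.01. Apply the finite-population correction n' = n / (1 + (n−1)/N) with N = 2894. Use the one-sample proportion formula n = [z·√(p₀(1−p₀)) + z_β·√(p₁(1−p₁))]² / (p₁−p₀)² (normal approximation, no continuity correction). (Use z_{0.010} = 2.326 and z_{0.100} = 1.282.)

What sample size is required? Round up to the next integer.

n = 686

n = [z_α·√(p₀q₀) + z_β·√(p₁q₁)]² / (p₁ − p₀)²
  = [2.326·√(0.49·0.51) + 1.282·√(0.43·0.57)]² / (-0.06)²
  = [2.326·0.4999 + 1.282·0.4951]² / 0.0036
  = [1.7975]² / 0.0036
  = 897.46
Finite-population correction (N = 2894): 897.46 / (1 + (897.46 − 1)/2894) = 685.20.
Round up → n = 686.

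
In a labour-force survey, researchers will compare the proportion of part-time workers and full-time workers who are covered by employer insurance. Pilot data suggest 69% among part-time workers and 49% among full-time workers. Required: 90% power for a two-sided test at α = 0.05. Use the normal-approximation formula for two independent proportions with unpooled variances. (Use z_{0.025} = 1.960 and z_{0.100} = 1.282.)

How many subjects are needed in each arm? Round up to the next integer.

n = (z_{α/2} + z_β)² · [p₁(1−p₁) + p₂(1−p₂)] / (p₁ − p₂)²
  = (1.960 + 1.282)² · (0.69·0.31 + 0.49·0.51) / (0.20)²
  = (3.242)² · (0.2139 + 0.2499) / 0.0400
  = 10.5106 · 0.4638 / 0.0400
  = 121.87
Round up → n = 122 per group.

n = 122 per group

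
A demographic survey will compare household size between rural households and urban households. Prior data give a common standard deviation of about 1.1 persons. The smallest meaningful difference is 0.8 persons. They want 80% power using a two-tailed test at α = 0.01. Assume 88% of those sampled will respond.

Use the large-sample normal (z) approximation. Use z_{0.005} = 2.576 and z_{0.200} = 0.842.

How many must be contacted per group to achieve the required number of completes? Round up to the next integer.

n = (z_{α/2} + z_β)² · (σ₁² + σ₂²) / δ²
  = (2.576 + 0.842)² · (2·1.1² = 2.42) / 0.8²
  = 11.6827 · 2.42 / 0.64
  = 44.18
Adjust for 88% response: 44.18 / 0.88 = 50.20.
Round up → n = 51 per group.

n = 51 per group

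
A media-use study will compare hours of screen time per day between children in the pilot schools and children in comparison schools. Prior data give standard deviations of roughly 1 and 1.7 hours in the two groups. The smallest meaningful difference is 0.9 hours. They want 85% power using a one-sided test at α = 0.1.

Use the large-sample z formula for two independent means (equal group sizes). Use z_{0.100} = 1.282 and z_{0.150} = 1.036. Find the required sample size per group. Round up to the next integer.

n = 26 per group

n = (z_α + z_β)² · (σ₁² + σ₂²) / δ²
  = (1.282 + 1.036)² · (1² + 1.7² = 3.89) / 0.9²
  = 5.3731 · 3.89 / 0.81
  = 25.80
Round up → n = 26 per group.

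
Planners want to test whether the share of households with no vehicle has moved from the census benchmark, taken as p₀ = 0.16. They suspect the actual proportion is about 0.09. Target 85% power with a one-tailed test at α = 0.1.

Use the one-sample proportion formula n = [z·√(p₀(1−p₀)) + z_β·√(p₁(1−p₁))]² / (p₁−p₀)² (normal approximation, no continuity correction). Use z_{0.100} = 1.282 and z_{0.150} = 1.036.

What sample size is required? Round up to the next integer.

n = [z_α·√(p₀q₀) + z_β·√(p₁q₁)]² / (p₁ − p₀)²
  = [1.282·√(0.16·0.84) + 1.036·√(0.09·0.91)]² / (-0.07)²
  = [1.282·0.3666 + 1.036·0.2862]² / 0.0049
  = [0.7665]² / 0.0049
  = 119.89
Round up → n = 120.

n = 120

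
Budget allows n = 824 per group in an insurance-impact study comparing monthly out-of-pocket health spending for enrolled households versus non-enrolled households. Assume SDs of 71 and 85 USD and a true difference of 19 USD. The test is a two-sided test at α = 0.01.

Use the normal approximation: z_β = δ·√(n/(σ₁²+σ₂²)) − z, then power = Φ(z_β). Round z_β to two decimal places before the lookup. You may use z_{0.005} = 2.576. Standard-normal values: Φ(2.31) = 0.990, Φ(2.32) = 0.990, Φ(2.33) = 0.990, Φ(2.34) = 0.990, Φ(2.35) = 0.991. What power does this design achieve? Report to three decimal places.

Power ≈ 0.991

z_β = δ·√(n/(σ₁²+σ₂²)) − z_{α/2}
    = 19 · √(824/12266) − 2.576
    = 19 · 0.25919 − 2.576
    = 4.9245 − 2.576 = 2.3485 → 2.35
Power = Φ(2.35) = 0.991.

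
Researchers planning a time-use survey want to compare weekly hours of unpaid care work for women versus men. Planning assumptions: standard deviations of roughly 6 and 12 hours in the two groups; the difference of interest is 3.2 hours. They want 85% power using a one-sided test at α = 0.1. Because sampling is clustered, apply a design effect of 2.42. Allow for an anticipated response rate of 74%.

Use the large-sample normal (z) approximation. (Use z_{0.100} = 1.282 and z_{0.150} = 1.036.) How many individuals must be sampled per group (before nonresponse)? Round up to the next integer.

n = (z_α + z_β)² · (σ₁² + σ₂²) / δ²
  = (1.282 + 1.036)² · (6² + 12² = 180) / 3.2²
  = 5.3731 · 180 / 10.24
  = 94.45
Design effect: 2.42 × 94.45 = 228.57.
Adjust for 74% response: 228.57 / 0.74 = 308.88.
Round up → n = 309 per group.

n = 309 per group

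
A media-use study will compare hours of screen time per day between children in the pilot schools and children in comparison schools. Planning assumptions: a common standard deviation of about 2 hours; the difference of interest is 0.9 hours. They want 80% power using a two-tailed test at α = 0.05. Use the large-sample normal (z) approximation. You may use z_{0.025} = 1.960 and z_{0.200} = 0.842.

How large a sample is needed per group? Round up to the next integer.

n = 78 per group

n = (z_{α/2} + z_β)² · (σ₁² + σ₂²) / δ²
  = (1.960 + 0.842)² · (2·2² = 8) / 0.9²
  = 7.8512 · 8 / 0.81
  = 77.54
Round up → n = 78 per group.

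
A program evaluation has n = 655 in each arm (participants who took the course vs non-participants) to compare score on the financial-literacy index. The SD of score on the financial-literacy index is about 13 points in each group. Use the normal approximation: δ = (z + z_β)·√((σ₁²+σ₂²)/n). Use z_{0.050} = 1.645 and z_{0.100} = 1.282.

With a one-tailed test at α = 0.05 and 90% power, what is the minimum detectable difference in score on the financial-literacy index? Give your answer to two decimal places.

Minimum detectable difference ≈ 2.10 points

δ = (z_α + z_β) · √((σ₁²+σ₂²)/n)
  = (1.645 + 1.282) · √(338/655)
  = 2.927 · √0.51603
  = 2.927 · 0.7184
  = 2.1026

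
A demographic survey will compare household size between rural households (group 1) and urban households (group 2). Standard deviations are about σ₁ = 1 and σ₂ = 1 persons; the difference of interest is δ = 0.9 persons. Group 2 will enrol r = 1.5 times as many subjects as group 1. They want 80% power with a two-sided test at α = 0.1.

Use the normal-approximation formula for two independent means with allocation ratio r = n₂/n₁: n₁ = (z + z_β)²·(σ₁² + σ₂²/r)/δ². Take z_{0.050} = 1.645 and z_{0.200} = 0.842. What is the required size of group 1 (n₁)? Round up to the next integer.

n₁ = (z_{α/2} + z_β)² · (σ₁² + σ₂²/r) / δ²
   = (1.645 + 0.842)² · (1² + 1²/1.5) / 0.9²
   = 6.1852 · (1 + 0.66667) / 0.81
   = 6.1852 · 1.6667 / 0.81
   = 12.73
Round up → n₁ = 13; n₂ = r·n₁ = 1.5 × 13 = 20.

n₁ = 13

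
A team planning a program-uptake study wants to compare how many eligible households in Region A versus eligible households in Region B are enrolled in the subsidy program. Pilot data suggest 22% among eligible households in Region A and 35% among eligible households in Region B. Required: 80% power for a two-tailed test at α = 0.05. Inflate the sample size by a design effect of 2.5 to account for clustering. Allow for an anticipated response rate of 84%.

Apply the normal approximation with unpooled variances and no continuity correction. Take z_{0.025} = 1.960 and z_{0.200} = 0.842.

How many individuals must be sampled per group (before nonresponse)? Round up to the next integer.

n = (z_{α/2} + z_β)² · [p₁(1−p₁) + p₂(1−p₂)] / (p₁ − p₂)²
  = (1.960 + 0.842)² · (0.22·0.78 + 0.35·0.65) / (-0.13)²
  = (2.802)² · (0.1716 + 0.2275) / 0.0169
  = 7.8512 · 0.3991 / 0.0169
  = 185.41
Design effect: 2.5 × 185.41 = 463.52.
Adjust for 84% response: 463.52 / 0.84 = 551.81.
Round up → n = 552 per group.

n = 552 per group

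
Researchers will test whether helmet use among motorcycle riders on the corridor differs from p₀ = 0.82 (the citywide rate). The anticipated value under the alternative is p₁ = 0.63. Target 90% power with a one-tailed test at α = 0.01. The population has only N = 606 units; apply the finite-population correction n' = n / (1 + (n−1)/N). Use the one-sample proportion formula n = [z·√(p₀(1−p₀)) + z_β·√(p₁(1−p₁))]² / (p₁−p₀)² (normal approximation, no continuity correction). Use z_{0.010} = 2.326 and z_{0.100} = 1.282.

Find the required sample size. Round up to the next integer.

n = 58

n = [z_α·√(p₀q₀) + z_β·√(p₁q₁)]² / (p₁ − p₀)²
  = [2.326·√(0.82·0.18) + 1.282·√(0.63·0.37)]² / (-0.19)²
  = [2.326·0.3842 + 1.282·0.4828]² / 0.0361
  = [1.5126]² / 0.0361
  = 63.38
Finite-population correction (N = 606): 63.38 / (1 + (63.38 − 1)/606) = 57.46.
Round up → n = 58.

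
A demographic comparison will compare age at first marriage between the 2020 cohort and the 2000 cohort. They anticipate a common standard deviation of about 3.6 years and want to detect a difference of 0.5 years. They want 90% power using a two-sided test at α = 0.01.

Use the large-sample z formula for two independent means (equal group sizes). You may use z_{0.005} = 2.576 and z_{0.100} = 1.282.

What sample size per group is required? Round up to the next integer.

n = 1544 per group

n = (z_{α/2} + z_β)² · (σ₁² + σ₂²) / δ²
  = (2.576 + 1.282)² · (2·3.6² = 25.92) / 0.5²
  = 14.8842 · 25.92 / 0.25
  = 1543.19
Round up → n = 1544 per group.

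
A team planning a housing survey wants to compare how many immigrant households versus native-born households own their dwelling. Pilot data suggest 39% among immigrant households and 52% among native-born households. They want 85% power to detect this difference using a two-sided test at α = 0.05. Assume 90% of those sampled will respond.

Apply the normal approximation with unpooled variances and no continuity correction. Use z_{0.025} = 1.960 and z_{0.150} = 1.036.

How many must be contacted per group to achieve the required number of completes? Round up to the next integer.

n = (z_{α/2} + z_β)² · [p₁(1−p₁) + p₂(1−p₂)] / (p₁ − p₂)²
  = (1.960 + 1.036)² · (0.39·0.61 + 0.52·0.48) / (-0.13)²
  = (2.996)² · (0.2379 + 0.2496) / 0.0169
  = 8.9760 · 0.4875 / 0.0169
  = 258.92
Adjust for 90% response: 258.92 / 0.90 = 287.69.
Round up → n = 288 per group.

n = 288 per group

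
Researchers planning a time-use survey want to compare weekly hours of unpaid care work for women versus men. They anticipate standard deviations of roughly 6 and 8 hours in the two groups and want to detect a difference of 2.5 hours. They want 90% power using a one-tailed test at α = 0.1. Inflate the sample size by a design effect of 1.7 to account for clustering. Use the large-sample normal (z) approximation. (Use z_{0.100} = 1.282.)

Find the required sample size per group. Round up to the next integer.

n = (z_α + z_β)² · (σ₁² + σ₂²) / δ²
  = (1.282 + 1.282)² · (6² + 8² = 100) / 2.5²
  = 6.5741 · 100 / 6.25
  = 105.19
Design effect: 1.7 × 105.19 = 178.82.
Round up → n = 179 per group.

n = 179 per group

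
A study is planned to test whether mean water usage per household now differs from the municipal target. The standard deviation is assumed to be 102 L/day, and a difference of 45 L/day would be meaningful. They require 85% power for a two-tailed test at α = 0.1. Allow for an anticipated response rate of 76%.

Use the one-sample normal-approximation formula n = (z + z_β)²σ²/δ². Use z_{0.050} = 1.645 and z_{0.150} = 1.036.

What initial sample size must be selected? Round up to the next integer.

n = 49

n = (z_{α/2} + z_β)² · σ² / δ²
  = (1.645 + 1.036)² · 102² / 45²
  = 7.1878 · 10404 / 2025
  = 36.93
Adjust for 76% response: 36.93 / 0.76 = 48.59.
Round up → n = 49.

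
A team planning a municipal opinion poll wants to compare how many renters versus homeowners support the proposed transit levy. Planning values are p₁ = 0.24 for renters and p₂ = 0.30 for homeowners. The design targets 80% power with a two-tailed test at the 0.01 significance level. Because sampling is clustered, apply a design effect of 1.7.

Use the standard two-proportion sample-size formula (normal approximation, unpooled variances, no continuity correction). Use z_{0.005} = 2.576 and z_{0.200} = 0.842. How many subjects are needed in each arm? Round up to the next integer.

n = (z_{α/2} + z_β)² · [p₁(1−p₁) + p₂(1−p₂)] / (p₁ − p₂)²
  = (2.576 + 0.842)² · (0.24·0.76 + 0.30·0.70) / (-0.06)²
  = (3.418)² · (0.1824 + 0.2100) / 0.0036
  = 11.6827 · 0.3924 / 0.0036
  = 1273.42
Design effect: 1.7 × 1273.42 = 2164.81.
Round up → n = 2165 per group.

n = 2165 per group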